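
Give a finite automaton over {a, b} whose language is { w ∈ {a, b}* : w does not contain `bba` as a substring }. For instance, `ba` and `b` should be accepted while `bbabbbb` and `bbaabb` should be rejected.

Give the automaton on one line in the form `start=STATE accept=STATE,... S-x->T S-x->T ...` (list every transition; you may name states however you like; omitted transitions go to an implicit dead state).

start=q0 accept=q0,q1,q2 q0-a->q0 q0-b->q1 q1-a->q0 q1-b->q2 q2-a->q3 q2-b->q2 q3-a->q3 q3-b->q3

Track partial matches of the forbidden pattern `bba`. State q3 is a dead state reached once `bba` has occurred; every other state accepts. q0 means no part of `bba` is currently matched.
4 states suffice.
        a   b  
>* q0   q0  q1 
 * q1   q0  q2 
 * q2   q3  q2 
   q3   q3  q3 
(> = start, * = accepting)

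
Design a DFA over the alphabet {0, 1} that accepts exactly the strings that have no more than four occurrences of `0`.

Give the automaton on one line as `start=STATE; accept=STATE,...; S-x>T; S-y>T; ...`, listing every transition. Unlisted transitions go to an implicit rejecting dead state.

start=q0; accept=q0,q1,q2,q3,q4; q0-0>q1; q0-1>q0; q1-0>q2; q1-1>q1; q2-0>q3; q2-1>q2; q3-0>q4; q3-1>q3; q4-0>q5; q4-1>q4; q5-0>q5; q5-1>q5

Count `0`s, saturating at 5: states q0 through q4 mean 0 through 4 `0`s seen; q5 means more than 4. Each `0` increments (capped at q5); other symbols loop. Accept from {q0, q1, q2, q3, q4}.
        0   1  
>* q0   q1  q0 
 * q1   q2  q1 
 * q2   q3  q2 
 * q3   q4  q3 
 * q4   q5  q4 
   q5   q5  q5 
(> = start, * = accepting)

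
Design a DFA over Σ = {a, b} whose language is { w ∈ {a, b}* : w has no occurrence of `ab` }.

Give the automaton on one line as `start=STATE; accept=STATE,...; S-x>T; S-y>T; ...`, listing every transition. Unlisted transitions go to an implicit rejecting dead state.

This is the complement of 'contains `ab`'. Use the same substring-matching states — q0 through q2 holding how much of `ab` has just been matched — but flip the accepting set: everything except the trap q2 accepts.
A 3-state machine:
        a   b  
>* q0   q1  q0 
 * q1   q1  q2 
   q2   q2  q2 
(> = start, * = accepting)

start=q0; accept=q0,q1; q0-a>q1; q0-b>q0; q1-a>q1; q1-b>q2; q2-a>q2; q2-b>q2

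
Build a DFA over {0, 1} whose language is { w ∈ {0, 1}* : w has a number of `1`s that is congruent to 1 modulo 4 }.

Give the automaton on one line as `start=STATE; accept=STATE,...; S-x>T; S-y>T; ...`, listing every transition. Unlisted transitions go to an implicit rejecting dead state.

start=q0; accept=q1; q0-0>q0; q0-1>q1; q1-0>q1; q1-1>q2; q2-0>q2; q2-1>q3; q3-0>q3; q3-1>q0

The only thing that matters is how many `1`s have appeared, reduced mod 4. Use one state per residue: q0 for 0, …, q3 for 3. Reading `1` moves to the next residue; anything else stays put. q1 is accepting.
        0   1  
>  q0   q0  q1 
 * q1   q1  q2 
   q2   q2  q3 
   q3   q3  q0 
(> = start, * = accepting)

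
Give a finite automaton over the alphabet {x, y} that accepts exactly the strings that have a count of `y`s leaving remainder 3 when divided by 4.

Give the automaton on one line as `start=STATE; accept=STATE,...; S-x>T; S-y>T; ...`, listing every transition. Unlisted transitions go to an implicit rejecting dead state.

start=A; accept=D; A-x>A; A-y>B; B-x>B; B-y>C; C-x>C; C-y>D; D-x>D; D-y>A

Keep the running count of `y`s modulo 4: each `y` advances along the cycle A → B → C → D → A while other symbols loop. Accept at D.
A 4-state machine:
       x  y 
>  A   A  B 
   B   B  C 
   C   C  D 
 * D   D  A 
(> = start, * = accepting)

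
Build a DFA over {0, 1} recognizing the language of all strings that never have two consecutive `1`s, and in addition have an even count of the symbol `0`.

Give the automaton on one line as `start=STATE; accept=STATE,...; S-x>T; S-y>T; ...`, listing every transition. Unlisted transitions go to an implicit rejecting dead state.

start=S0; accept=S0,S2; S0-0>S1; S0-1>S2; S1-0>S0; S1-1>S3; S2-0>S1; S2-1>S4; S3-0>S0; S3-1>S4; S4-0>S4; S4-1>S4

Build one automaton per condition and run them in lockstep. One (3 states) tracks partial matches of the forbidden pattern `11`; the other (2 states) tracks the count of `0`s modulo 2. Each combined state is a pair, one component from each; accept when both components accept. After merging equivalent states the machine shrinks.
5 states suffice.
        0   1  
>* S0   S1  S2 
   S1   S0  S3 
 * S2   S1  S4 
   S3   S0  S4 
   S4   S4  S4 
(> = start, * = accepting)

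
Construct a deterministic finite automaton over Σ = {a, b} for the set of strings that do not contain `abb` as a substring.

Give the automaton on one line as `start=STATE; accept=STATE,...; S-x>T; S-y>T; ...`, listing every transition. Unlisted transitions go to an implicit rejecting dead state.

Track partial matches of the forbidden pattern `abb`. State q3 is a dead state reached once `abb` has occurred; every other state accepts. q0 means no part of `abb` is currently matched.
With 4 states:
        a   b  
>* q0   q1  q0 
 * q1   q1  q2 
 * q2   q1  q3 
   q3   q3  q3 
(> = start, * = accepting)

start=q0; accept=q0,q1,q2; q0-a>q1; q0-b>q0; q1-a>q1; q1-b>q2; q2-a>q1; q2-b>q3; q3-a>q3; q3-b>q3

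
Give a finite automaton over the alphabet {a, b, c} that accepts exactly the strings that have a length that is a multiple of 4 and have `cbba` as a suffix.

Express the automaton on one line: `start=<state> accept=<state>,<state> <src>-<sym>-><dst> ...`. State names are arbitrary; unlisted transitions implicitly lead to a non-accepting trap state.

start=q0 accept=q13 q0-a->q1 q0-b->q1 q0-c->q2 q1-a->q3 q1-b->q3 q1-c->q4 q2-a->q3 q2-b->q5 q2-c->q4 q3-a->q6 q3-b->q6 q3-c->q7 q4-a->q6 q4-b->q8 q4-c->q7 q5-a->q6 q5-b->q9 q5-c->q7 q6-a->q0 q6-b->q0 q6-c->q10 q7-a->q0 q7-b->q11 q7-c->q10 q8-a->q0 q8-b->q12 q8-c->q10 q9-a->q13 q9-b->q0 q9-c->q10 q10-a->q1 q10-b->q14 q10-c->q2 q11-a->q1 q11-b->q15 q11-c->q2 q12-a->q16 q12-b->q1 q12-c->q2 q13-a->q1 q13-b->q1 q13-c->q2 q14-a->q3 q14-b->q17 q14-c->q4 q15-a->q18 q15-b->q3 q15-c->q4 q16-a->q3 q16-b->q3 q16-c->q4 q17-a->q19 q17-b->q6 q17-c->q7 q18-a->q6 q18-b->q6 q18-c->q7 q19-a->q0 q19-b->q0 q19-c->q10

Build one automaton per condition and run them in lockstep. One (4 states) tracks the input length modulo 4; the other (5 states) tracks how much of the suffix `cbba` has currently been matched. Each combined state is a pair, one component from each; accept when both components accept.
A 20-state machine:
          a    b    c  
>  q0     q1   q1   q2 
   q1     q3   q3   q4 
   q2     q3   q5   q4 
   q3     q6   q6   q7 
   q4     q6   q8   q7 
   q5     q6   q9   q7 
   q6     q0   q0  q10 
   q7     q0  q11  q10 
   q8     q0  q12  q10 
   q9    q13   q0  q10 
   q10    q1  q14   q2 
   q11    q1  q15   q2 
   q12   q16   q1   q2 
 * q13    q1   q1   q2 
   q14    q3  q17   q4 
   q15   q18   q3   q4 
   q16    q3   q3   q4 
   q17   q19   q6   q7 
   q18    q6   q6   q7 
   q19    q0   q0  q10 
(> = start, * = accepting)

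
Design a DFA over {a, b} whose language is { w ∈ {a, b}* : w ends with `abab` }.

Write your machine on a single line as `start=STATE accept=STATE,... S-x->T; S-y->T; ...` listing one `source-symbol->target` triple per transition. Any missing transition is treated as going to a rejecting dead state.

start=q0; accept=q4; q0-a->q1; q0-b->q0; q1-a->q1; q1-b->q2; q2-a->q3; q2-b->q0; q3-a->q1; q3-b->q4; q4-a->q3; q4-b->q0

Let each state record the length of the longest suffix of the input read so far that is also a prefix of `abab`. q1 means the last symbol is `a`; q2 means the last 2 symbols are `ab`; q3 means the last 3 symbols are `aba`; q4 means the last 4 symbols are `abab`. Accept only at q4, where the string currently ends in `abab`.
With 5 states:
        a   b  
>  q0   q1  q0 
   q1   q1  q2 
   q2   q3  q0 
   q3   q1  q4 
 * q4   q3  q0 
(> = start, * = accepting)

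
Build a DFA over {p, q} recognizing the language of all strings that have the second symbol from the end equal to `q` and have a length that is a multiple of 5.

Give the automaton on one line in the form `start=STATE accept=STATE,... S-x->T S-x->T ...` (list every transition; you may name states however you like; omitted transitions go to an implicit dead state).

Run two small machines in parallel and take their product. One (7 states) tracks the last 2 symbols read; the other (5 states) tracks the input length modulo 5. Each combined state is a pair, one component from each; accept when both components accept.
A 23-state machine:
          p    q  
>  S0     S1   S2 
   S1     S3   S4 
   S2     S5   S6 
   S3     S7   S8 
   S4     S9  S10 
   S5     S7   S8 
   S6     S9  S10 
   S7    S11  S12 
   S8    S13  S14 
   S9    S11  S12 
   S10   S13  S14 
   S11   S15  S16 
   S12   S17  S18 
   S13   S15  S16 
   S14   S17  S18 
   S15   S19  S20 
   S16   S21  S22 
 * S17   S19  S20 
 * S18   S21  S22 
   S19    S3   S4 
   S20    S5   S6 
   S21    S3   S4 
   S22    S5   S6 
(> = start, * = accepting)

start=S0 accept=S17,S18 S0-p->S1 S0-q->S2 S1-p->S3 S1-q->S4 S2-p->S5 S2-q->S6 S3-p->S7 S3-q->S8 S4-p->S9 S4-q->S10 S5-p->S7 S5-q->S8 S6-p->S9 S6-q->S10 S7-p->S11 S7-q->S12 S8-p->S13 S8-q->S14 S9-p->S11 S9-q->S12 S10-p->S13 S10-q->S14 S11-p->S15 S11-q->S16 S12-p->S17 S12-q->S18 S13-p->S15 S13-q->S16 S14-p->S17 S14-q->S18 S15-p->S19 S15-q->S20 S16-p->S21 S16-q->S22 S17-p->S19 S17-q->S20 S18-p->S21 S18-q->S22 S19-p->S3 S19-q->S4 S20-p->S5 S20-q->S6 S21-p->S3 S21-q->S4 S22-p->S5 S22-q->S6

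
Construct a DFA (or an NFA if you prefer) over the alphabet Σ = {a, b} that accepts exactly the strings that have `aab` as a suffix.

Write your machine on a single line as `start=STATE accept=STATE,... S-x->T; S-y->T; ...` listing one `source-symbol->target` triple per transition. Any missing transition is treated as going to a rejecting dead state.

Remember how much of `aab` the current input suffix matches. State q0 means no match yet; q1 means the last symbol is `a`; q2 means the last 2 symbols are `aa`; q3 means the last 3 symbols are `aab`. Only q3 accepts. On a mismatch, fall back to the longest proper suffix that is still a prefix of `aab`.
4 states suffice.
        a   b  
>  q0   q1  q0 
   q1   q2  q0 
   q2   q2  q3 
 * q3   q1  q0 
(> = start, * = accepting)

start=q0; accept=q3; q0-a->q1; q0-b->q0; q1-a->q2; q1-b->q0; q2-a->q2; q2-b->q3; q3-a->q1; q3-b->q0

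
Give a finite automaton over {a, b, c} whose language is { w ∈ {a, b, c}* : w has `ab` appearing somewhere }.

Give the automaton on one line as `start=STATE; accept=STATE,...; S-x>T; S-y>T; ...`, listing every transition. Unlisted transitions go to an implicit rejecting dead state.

start=S0; accept=S2; S0-a>S1; S0-b>S0; S0-c>S0; S1-a>S1; S1-b>S2; S1-c>S0; S2-a>S2; S2-b>S2; S2-c>S2

Track how much of `ab` has been matched so far: state S0 is no progress, S2 is the absorbing accept state reached once `ab` has occurred. Intermediate states record partial matches; on a mismatch, fall back to the longest reusable overlap.
With 3 states:
        a   b   c  
>  S0   S1  S0  S0 
   S1   S1  S2  S0 
 * S2   S2  S2  S2 
(> = start, * = accepting)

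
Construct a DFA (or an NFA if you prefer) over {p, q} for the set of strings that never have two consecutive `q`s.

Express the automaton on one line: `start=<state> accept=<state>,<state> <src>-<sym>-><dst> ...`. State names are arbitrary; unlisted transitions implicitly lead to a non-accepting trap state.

start=S0 accept=S0,S1 S0-p->S0 S0-q->S1 S1-p->S0 S1-q->S2 S2-p->S2 S2-q->S2

Track partial matches of the forbidden pattern `qq`. State S2 is a dead state reached once `qq` has occurred; every other state accepts. S0 means no part of `qq` is currently matched.
With 3 states:
        p   q  
>* S0   S0  S1 
 * S1   S0  S2 
   S2   S2  S2 
(> = start, * = accepting)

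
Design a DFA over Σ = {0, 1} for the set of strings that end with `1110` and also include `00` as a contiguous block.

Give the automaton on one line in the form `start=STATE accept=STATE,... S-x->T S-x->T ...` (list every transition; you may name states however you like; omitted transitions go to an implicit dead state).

start=S0 accept=S10 S0-0->S1 S0-1->S2 S1-0->S3 S1-1->S2 S2-0->S1 S2-1->S4 S3-0->S3 S3-1->S5 S4-0->S1 S4-1->S6 S5-0->S3 S5-1->S7 S6-0->S8 S6-1->S6 S7-0->S3 S7-1->S9 S8-0->S3 S8-1->S2 S9-0->S10 S9-1->S9 S10-0->S3 S10-1->S5

Build one automaton per condition and run them in lockstep. The first has 5 states tracking how much of the suffix `1110` has currently been matched; the second has 3 states tracking whether and how much of `00` has been seen. A product state is a pair (one from each), accepting exactly when both do.
An 11-state machine:
          0    1  
>  S0     S1   S2 
   S1     S3   S2 
   S2     S1   S4 
   S3     S3   S5 
   S4     S1   S6 
   S5     S3   S7 
   S6     S8   S6 
   S7     S3   S9 
   S8     S3   S2 
   S9    S10   S9 
 * S10    S3   S5 
(> = start, * = accepting)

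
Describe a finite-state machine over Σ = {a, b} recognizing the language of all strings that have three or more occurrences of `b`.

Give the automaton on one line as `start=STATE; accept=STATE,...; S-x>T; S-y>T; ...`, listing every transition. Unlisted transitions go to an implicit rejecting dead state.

Count `b`s, saturating at 4: states S0 through S3 mean 0 through 3 `b`s seen; S4 means more than 3. Each `b` increments (capped at S4); other symbols loop. Accept from {S3, S4}.
A 5-state machine:
        a   b  
>  S0   S0  S1 
   S1   S1  S2 
   S2   S2  S3 
 * S3   S3  S4 
 * S4   S4  S4 
(> = start, * = accepting)

start=S0; accept=S3,S4; S0-a>S0; S0-b>S1; S1-a>S1; S1-b>S2; S2-a>S2; S2-b>S3; S3-a>S3; S3-b>S4; S4-a>S4; S4-b>S4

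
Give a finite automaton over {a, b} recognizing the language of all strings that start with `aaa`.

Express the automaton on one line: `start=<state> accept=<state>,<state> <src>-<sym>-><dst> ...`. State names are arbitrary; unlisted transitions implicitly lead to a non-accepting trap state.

Check the first 3 symbols one by one: q0 through q2 record how many have matched `aaa` so far; any wrong symbol goes to the dead state q4. After all 3 match we enter the accepting sink q3.
With 5 states:
        a   b  
>  q0   q1  q4 
   q1   q2  q4 
   q2   q3  q4 
 * q3   q3  q3 
   q4   q4  q4 
(> = start, * = accepting)

start=q0 accept=q3 q0-a->q1 q0-b->q4 q1-a->q2 q1-b->q4 q2-a->q3 q2-b->q4 q3-a->q3 q3-b->q3 q4-a->q4 q4-b->q4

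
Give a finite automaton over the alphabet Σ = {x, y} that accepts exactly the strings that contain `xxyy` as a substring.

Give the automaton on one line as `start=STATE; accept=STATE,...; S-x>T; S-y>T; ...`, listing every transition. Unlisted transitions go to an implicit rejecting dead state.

start=q0; accept=q4; q0-x>q1; q0-y>q0; q1-x>q2; q1-y>q0; q2-x>q2; q2-y>q3; q3-x>q1; q3-y>q4; q4-x>q4; q4-y>q4

States q0..q3 record the length of the longest prefix of `xxyy` that matches the current input suffix. Reaching q4 means `xxyy` has been seen, and we stay there forever. Accept from q4.
With 5 states:
        x   y  
>  q0   q1  q0 
   q1   q2  q0 
   q2   q2  q3 
   q3   q1  q4 
 * q4   q4  q4 
(> = start, * = accepting)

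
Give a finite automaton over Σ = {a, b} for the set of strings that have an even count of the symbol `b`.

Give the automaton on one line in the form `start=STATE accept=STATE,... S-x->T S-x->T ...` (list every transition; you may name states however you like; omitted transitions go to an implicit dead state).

start=q0 accept=q0 q0-a->q0 q0-b->q1 q1-a->q1 q1-b->q0

Keep the running count of `b`s modulo 2: each `b` advances along the cycle q0 → q1 → q0 while other symbols loop. Accept at q0.
A 2-state machine:
        a   b  
>* q0   q0  q1 
   q1   q1  q0 
(> = start, * = accepting)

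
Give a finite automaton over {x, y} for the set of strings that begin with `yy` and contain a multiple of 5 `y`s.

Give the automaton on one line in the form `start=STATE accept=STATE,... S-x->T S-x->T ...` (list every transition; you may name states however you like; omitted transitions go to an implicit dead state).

start=q0 accept=q6 q0-x->q1 q0-y->q2 q1-x->q1 q1-y->q1 q2-x->q1 q2-y->q3 q3-x->q3 q3-y->q4 q4-x->q4 q4-y->q5 q5-x->q5 q5-y->q6 q6-x->q6 q6-y->q7 q7-x->q7 q7-y->q3

Handle the two conditions separately and then intersect. The first has 4 states tracking whether the input so far still matches the prefix `yy`; the second has 5 states tracking the count of `y`s modulo 5. A product state is a pair (one from each), accepting exactly when both do. Equivalent product states are then merged.
With 8 states:
        x   y  
>  q0   q1  q2 
   q1   q1  q1 
   q2   q1  q3 
   q3   q3  q4 
   q4   q4  q5 
   q5   q5  q6 
 * q6   q6  q7 
   q7   q7  q3 
(> = start, * = accepting)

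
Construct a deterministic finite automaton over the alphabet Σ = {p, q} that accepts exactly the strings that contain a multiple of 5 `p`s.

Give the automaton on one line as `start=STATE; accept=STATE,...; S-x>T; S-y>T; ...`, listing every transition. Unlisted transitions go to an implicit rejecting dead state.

The only thing that matters is how many `p`s have appeared, reduced mod 5. Use one state per residue: s0 for 0, …, s4 for 4. Reading `p` moves to the next residue; anything else stays put. s0 is accepting.
5 states suffice.
        p   q  
>* s0   s1  s0 
   s1   s2  s1 
   s2   s3  s2 
   s3   s4  s3 
   s4   s0  s4 
(> = start, * = accepting)

start=s0; accept=s0; s0-p>s1; s0-q>s0; s1-p>s2; s1-q>s1; s2-p>s3; s2-q>s2; s3-p>s4; s3-q>s3; s4-p>s0; s4-q>s4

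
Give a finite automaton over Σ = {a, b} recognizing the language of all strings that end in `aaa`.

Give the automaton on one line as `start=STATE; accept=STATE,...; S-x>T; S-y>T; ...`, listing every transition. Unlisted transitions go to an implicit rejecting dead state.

Remember how much of `aaa` the current input suffix matches. State q0 means no match yet; q1 means the last symbol is `a`; q2 means the last 2 symbols are `aa`; q3 means the last 3 symbols are `aaa`. Only q3 accepts. On a mismatch, fall back to the longest proper suffix that is still a prefix of `aaa`.
A 4-state machine:
        a   b  
>  q0   q1  q0 
   q1   q2  q0 
   q2   q3  q0 
 * q3   q3  q0 
(> = start, * = accepting)

start=q0; accept=q3; q0-a>q1; q0-b>q0; q1-a>q2; q1-b>q0; q2-a>q3; q2-b>q0; q3-a>q3; q3-b>q0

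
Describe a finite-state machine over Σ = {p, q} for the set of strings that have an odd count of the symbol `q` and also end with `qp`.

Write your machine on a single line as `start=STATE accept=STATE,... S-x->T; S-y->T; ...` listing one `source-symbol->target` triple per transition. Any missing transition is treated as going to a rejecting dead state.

Handle the two conditions separately and then intersect. One (2 states) tracks the count of `q`s modulo 2; the other (3 states) tracks how much of the suffix `qp` has currently been matched. Each combined state is a pair, one component from each; accept when both components accept. Equivalent product states are then merged.
With 4 states:
       p  q 
>  A   A  B 
   B   C  A 
 * C   D  A 
   D   D  A 
(> = start, * = accepting)

start=A; accept=C; A-p->A; A-q->B; B-p->C; B-q->A; C-p->D; C-q->A; D-p->D; D-q->A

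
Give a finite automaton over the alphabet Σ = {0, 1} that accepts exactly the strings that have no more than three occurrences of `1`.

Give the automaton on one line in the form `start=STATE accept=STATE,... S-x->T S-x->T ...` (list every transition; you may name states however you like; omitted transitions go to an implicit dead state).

start=A accept=A,B,C,D A-0->A A-1->B B-0->B B-1->C C-0->C C-1->D D-0->D D-1->E E-0->E E-1->E

Only the number of `1`s matters, and only up to 4. Make a chain A → B → C → D → E advanced by each `1` (with E absorbing); every other symbol self-loops. The accepting set is {A, B, C, D}.
5 states suffice.
       0  1 
>* A   A  B 
 * B   B  C 
 * C   C  D 
 * D   D  E 
   E   E  E 
(> = start, * = accepting)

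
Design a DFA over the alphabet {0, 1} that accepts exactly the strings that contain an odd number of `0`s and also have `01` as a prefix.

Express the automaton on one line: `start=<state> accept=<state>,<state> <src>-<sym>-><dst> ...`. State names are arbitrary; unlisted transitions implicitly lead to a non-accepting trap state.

start=A accept=D A-0->B A-1->C B-0->C B-1->D C-0->C C-1->C D-0->E D-1->D E-0->D E-1->E

Run two small machines in parallel and take their product. One (2 states) tracks the count of `0`s modulo 2; the other (4 states) tracks whether the input so far still matches the prefix `01`. Each combined state is a pair, one component from each; accept when both components accept. Equivalent product states are then merged.
With 5 states:
       0  1 
>  A   B  C 
   B   C  D 
   C   C  C 
 * D   E  D 
   E   D  E 
(> = start, * = accepting)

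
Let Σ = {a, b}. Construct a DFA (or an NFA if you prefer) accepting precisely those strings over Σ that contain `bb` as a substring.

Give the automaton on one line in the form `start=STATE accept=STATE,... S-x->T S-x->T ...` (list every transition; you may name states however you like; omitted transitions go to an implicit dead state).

States q0..q1 record the length of the longest prefix of `bb` that matches the current input suffix. Reaching q2 means `bb` has been seen, and we stay there forever. Accept from q2.
A 3-state machine:
        a   b  
>  q0   q0  q1 
   q1   q0  q2 
 * q2   q2  q2 
(> = start, * = accepting)

start=q0 accept=q2 q0-a->q0 q0-b->q1 q1-a->q0 q1-b->q2 q2-a->q2 q2-b->q2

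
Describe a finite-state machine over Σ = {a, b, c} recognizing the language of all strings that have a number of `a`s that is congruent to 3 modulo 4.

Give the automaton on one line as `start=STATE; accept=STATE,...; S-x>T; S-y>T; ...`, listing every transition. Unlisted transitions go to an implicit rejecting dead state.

The only thing that matters is how many `a`s have appeared, reduced mod 4. Use one state per residue: q0 for 0, …, q3 for 3. Reading `a` moves to the next residue; anything else stays put. q3 is accepting.
        a   b   c  
>  q0   q1  q0  q0 
   q1   q2  q1  q1 
   q2   q3  q2  q2 
 * q3   q0  q3  q3 
(> = start, * = accepting)

start=q0; accept=q3; q0-a>q1; q0-b>q0; q0-c>q0; q1-a>q2; q1-b>q1; q1-c>q1; q2-a>q3; q2-b>q2; q2-c>q2; q3-a>q0; q3-b>q3; q3-c>q3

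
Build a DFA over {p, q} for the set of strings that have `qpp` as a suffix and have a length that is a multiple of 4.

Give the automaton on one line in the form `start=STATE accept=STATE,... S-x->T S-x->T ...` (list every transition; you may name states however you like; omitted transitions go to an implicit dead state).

start=s0 accept=s6 s0-p->s1 s0-q->s1 s1-p->s2 s1-q->s3 s2-p->s4 s2-q->s4 s3-p->s5 s3-q->s4 s4-p->s0 s4-q->s0 s5-p->s6 s5-q->s0 s6-p->s1 s6-q->s1

Run two small machines in parallel and take their product. The first has 4 states tracking how much of the suffix `qpp` has currently been matched; the second has 4 states tracking the input length modulo 4. A product state is a pair (one from each), accepting exactly when both do. Equivalent product states are then merged.
7 states suffice.
        p   q  
>  s0   s1  s1 
   s1   s2  s3 
   s2   s4  s4 
   s3   s5  s4 
   s4   s0  s0 
   s5   s6  s0 
 * s6   s1  s1 
(> = start, * = accepting)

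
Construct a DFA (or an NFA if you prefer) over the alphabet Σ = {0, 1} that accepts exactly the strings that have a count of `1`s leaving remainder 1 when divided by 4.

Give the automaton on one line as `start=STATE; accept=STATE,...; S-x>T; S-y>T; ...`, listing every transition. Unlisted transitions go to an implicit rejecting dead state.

start=A; accept=B; A-0>A; A-1>B; B-0>B; B-1>C; C-0>C; C-1>D; D-0>D; D-1>A

Keep the running count of `1`s modulo 4: each `1` advances along the cycle A → B → C → D → A while other symbols loop. Accept at B.
A 4-state machine:
       0  1 
>  A   A  B 
 * B   B  C 
   C   C  D 
   D   D  A 
(> = start, * = accepting)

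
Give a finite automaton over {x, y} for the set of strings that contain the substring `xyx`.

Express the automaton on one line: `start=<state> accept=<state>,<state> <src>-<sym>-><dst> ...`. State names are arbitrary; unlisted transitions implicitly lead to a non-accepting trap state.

start=q0 accept=q3 q0-x->q1 q0-y->q0 q1-x->q1 q1-y->q2 q2-x->q3 q2-y->q0 q3-x->q3 q3-y->q3

States q0..q2 record the length of the longest prefix of `xyx` that matches the current input suffix. Reaching q3 means `xyx` has been seen, and we stay there forever. Accept from q3.
4 states suffice.
        x   y  
>  q0   q1  q0 
   q1   q1  q2 
   q2   q3  q0 
 * q3   q3  q3 
(> = start, * = accepting)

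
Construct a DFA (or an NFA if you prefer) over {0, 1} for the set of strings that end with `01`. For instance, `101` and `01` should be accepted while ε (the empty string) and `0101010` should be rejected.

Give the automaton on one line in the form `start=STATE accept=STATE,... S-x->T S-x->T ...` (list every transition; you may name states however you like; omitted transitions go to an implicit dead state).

Let each state record the length of the longest suffix of the input read so far that is also a prefix of `01`. s1 means the last symbol is `0`; s2 means the last 2 symbols are `01`. Accept only at s2, where the string currently ends in `01`.
        0   1  
>  s0   s1  s0 
   s1   s1  s2 
 * s2   s1  s0 
(> = start, * = accepting)

start=s0 accept=s2 s0-0->s1 s0-1->s0 s1-0->s1 s1-1->s2 s2-0->s1 s2-1->s0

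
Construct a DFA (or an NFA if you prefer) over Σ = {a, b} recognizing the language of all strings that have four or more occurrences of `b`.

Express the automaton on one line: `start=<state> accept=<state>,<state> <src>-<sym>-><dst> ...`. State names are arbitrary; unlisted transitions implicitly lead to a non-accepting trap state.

Only the number of `b`s matters, and only up to 5. Make a chain s0 → s1 → s2 → s3 → s4 → s5 advanced by each `b` (with s5 absorbing); every other symbol self-loops. The accepting set is {s4, s5}.
A 6-state machine:
        a   b  
>  s0   s0  s1 
   s1   s1  s2 
   s2   s2  s3 
   s3   s3  s4 
 * s4   s4  s5 
 * s5   s5  s5 
(> = start, * = accepting)

start=s0 accept=s4,s5 s0-a->s0 s0-b->s1 s1-a->s1 s1-b->s2 s2-a->s2 s2-b->s3 s3-a->s3 s3-b->s4 s4-a->s4 s4-b->s5 s5-a->s5 s5-b->s5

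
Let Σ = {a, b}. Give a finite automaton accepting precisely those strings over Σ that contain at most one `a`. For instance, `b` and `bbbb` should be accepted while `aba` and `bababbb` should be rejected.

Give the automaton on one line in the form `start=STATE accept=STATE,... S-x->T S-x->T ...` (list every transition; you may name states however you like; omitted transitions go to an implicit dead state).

Only the number of `a`s matters, and only up to 2. Make a chain q0 → q1 → q2 advanced by each `a` (with q2 absorbing); every other symbol self-loops. The accepting set is {q0, q1}.
With 3 states:
        a   b  
>* q0   q1  q0 
 * q1   q2  q1 
   q2   q2  q2 
(> = start, * = accepting)

start=q0 accept=q0,q1 q0-a->q1 q0-b->q0 q1-a->q2 q1-b->q1 q2-a->q2 q2-b->q2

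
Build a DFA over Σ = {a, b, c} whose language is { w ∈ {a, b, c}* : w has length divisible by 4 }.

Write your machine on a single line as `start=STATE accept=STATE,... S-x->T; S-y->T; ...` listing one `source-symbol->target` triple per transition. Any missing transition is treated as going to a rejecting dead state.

start=S0; accept=S0; S0-a->S1; S0-b->S1; S0-c->S1; S1-a->S2; S1-b->S2; S1-c->S2; S2-a->S3; S2-b->S3; S2-c->S3; S3-a->S0; S3-b->S0; S3-c->S0

Count input length modulo 4: every symbol advances one step around the cycle S0 → S1 → S2 → S3 → S0. Accept at S0.
With 4 states:
        a   b   c  
>* S0   S1  S1  S1 
   S1   S2  S2  S2 
   S2   S3  S3  S3 
   S3   S0  S0  S0 
(> = start, * = accepting)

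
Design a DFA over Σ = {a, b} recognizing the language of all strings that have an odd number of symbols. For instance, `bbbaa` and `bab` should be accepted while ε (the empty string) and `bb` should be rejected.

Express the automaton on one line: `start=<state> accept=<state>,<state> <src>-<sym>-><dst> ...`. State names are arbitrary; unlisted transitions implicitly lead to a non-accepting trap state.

start=q0 accept=q1 q0-a->q1 q0-b->q1 q1-a->q0 q1-b->q0

Only the length mod 2 matters, so use a 2-cycle: from any state, every input symbol moves to the next state, wrapping q1 back to q0. Mark q1 accepting.
2 states suffice.
        a   b  
>  q0   q1  q1 
 * q1   q0  q0 
(> = start, * = accepting)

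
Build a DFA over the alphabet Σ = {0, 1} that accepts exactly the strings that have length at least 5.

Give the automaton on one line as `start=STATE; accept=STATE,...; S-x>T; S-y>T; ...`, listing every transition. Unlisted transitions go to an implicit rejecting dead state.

start=A; accept=F,G; A-0>B; A-1>B; B-0>C; B-1>C; C-0>D; C-1>D; D-0>E; D-1>E; E-0>F; E-1>F; F-0>G; F-1>G; G-0>G; G-1>G

Count input length up to 6: every symbol moves from A toward G, which means 'more than 5' and absorbs. Accept from {F, G}.
7 states suffice.
       0  1 
>  A   B  B 
   B   C  C 
   C   D  D 
   D   E  E 
   E   F  F 
 * F   G  G 
 * G   G  G 
(> = start, * = accepting)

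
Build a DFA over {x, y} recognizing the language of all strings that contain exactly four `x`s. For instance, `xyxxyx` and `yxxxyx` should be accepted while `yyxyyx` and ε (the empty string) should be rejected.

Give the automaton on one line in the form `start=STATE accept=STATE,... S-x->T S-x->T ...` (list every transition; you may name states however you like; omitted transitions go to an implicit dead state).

start=A accept=E A-x->B A-y->A B-x->C B-y->B C-x->D C-y->C D-x->E D-y->D E-x->F E-y->E F-x->F F-y->F

Count `x`s, saturating at 5: states A through E mean 0 through 4 `x`s seen; F means more than 4. Each `x` increments (capped at F); other symbols loop. Accept from {E}.
       x  y 
>  A   B  A 
   B   C  B 
   C   D  C 
   D   E  D 
 * E   F  E 
   F   F  F 
(> = start, * = accepting)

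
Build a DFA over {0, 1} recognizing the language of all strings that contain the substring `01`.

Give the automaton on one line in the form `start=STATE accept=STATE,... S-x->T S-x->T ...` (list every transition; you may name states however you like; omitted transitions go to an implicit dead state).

Track how much of `01` has been matched so far: state s0 is no progress, s2 is the absorbing accept state reached once `01` has occurred. Intermediate states record partial matches; on a mismatch, fall back to the longest reusable overlap.
A 3-state machine:
        0   1  
>  s0   s1  s0 
   s1   s1  s2 
 * s2   s2  s2 
(> = start, * = accepting)

start=s0 accept=s2 s0-0->s1 s0-1->s0 s1-0->s1 s1-1->s2 s2-0->s2 s2-1->s2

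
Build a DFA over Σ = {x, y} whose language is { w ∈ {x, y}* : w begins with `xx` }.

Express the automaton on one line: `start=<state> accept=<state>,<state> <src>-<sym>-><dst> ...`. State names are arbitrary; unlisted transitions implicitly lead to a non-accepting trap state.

Check the first 2 symbols one by one: s0 through s1 record how many have matched `xx` so far; any wrong symbol goes to the dead state s3. After all 2 match we enter the accepting sink s2.
A 4-state machine:
        x   y  
>  s0   s1  s3 
   s1   s2  s3 
 * s2   s2  s2 
   s3   s3  s3 
(> = start, * = accepting)

start=s0 accept=s2 s0-x->s1 s0-y->s3 s1-x->s2 s1-y->s3 s2-x->s2 s2-y->s2 s3-x->s3 s3-y->s3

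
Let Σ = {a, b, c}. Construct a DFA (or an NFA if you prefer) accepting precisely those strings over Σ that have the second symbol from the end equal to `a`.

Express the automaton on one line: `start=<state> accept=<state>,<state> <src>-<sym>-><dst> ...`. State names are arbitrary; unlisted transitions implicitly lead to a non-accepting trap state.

start=q0 accept=q4,q5,q6 q0-a->q1 q0-b->q2 q0-c->q3 q1-a->q4 q1-b->q5 q1-c->q6 q2-a->q7 q2-b->q8 q2-c->q9 q3-a->q10 q3-b->q11 q3-c->q12 q4-a->q4 q4-b->q5 q4-c->q6 q5-a->q7 q5-b->q8 q5-c->q9 q6-a->q10 q6-b->q11 q6-c->q12 q7-a->q4 q7-b->q5 q7-c->q6 q8-a->q7 q8-b->q8 q8-c->q9 q9-a->q10 q9-b->q11 q9-c->q12 q10-a->q4 q10-b->q5 q10-c->q6 q11-a->q7 q11-b->q8 q11-c->q9 q12-a->q10 q12-b->q11 q12-c->q12

A DFA must remember the last 2 symbols (since which symbol is second-to-last isn't known until the input ends). Use one state per possible window of the last ≤2 symbols; accept from those whose window starts with `a`.
A 13-state machine:
          a    b    c  
>  q0     q1   q2   q3 
   q1     q4   q5   q6 
   q2     q7   q8   q9 
   q3    q10  q11  q12 
 * q4     q4   q5   q6 
 * q5     q7   q8   q9 
 * q6    q10  q11  q12 
   q7     q4   q5   q6 
   q8     q7   q8   q9 
   q9    q10  q11  q12 
   q10    q4   q5   q6 
   q11    q7   q8   q9 
   q12   q10  q11  q12 
(> = start, * = accepting)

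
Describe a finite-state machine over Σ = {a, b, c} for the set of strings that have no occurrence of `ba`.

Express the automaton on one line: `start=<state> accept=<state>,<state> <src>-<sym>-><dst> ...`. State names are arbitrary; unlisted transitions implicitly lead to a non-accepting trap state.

start=q0 accept=q0,q1 q0-a->q0 q0-b->q1 q0-c->q0 q1-a->q2 q1-b->q1 q1-c->q0 q2-a->q2 q2-b->q2 q2-c->q2

This is the complement of 'contains `ba`'. Use the same substring-matching states — q0 through q2 holding how much of `ba` has just been matched — but flip the accepting set: everything except the trap q2 accepts.
With 3 states:
        a   b   c  
>* q0   q0  q1  q0 
 * q1   q2  q1  q0 
   q2   q2  q2  q2 
(> = start, * = accepting)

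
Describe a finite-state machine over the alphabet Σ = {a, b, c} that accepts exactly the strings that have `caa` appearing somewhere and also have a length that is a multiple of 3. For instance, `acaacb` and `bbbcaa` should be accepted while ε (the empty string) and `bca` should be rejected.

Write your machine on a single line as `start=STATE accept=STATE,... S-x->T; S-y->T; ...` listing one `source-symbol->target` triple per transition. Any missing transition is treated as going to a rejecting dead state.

Build one automaton per condition and run them in lockstep. The first has 4 states tracking whether and how much of `caa` has been seen; the second has 3 states tracking the input length modulo 3. A product state is a pair (one from each), accepting exactly when both do.
With 12 states:
          a    b    c  
>  S0     S1   S1   S2 
   S1     S3   S3   S4 
   S2     S5   S3   S4 
   S3     S0   S0   S6 
   S4     S7   S0   S6 
   S5     S8   S0   S6 
   S6     S9   S1   S2 
   S7    S10   S1   S2 
 * S8    S10  S10  S10 
   S9    S11   S3   S4 
   S10   S11  S11  S11 
   S11    S8   S8   S8 
(> = start, * = accepting)

start=S0; accept=S8; S0-a->S1; S0-b->S1; S0-c->S2; S1-a->S3; S1-b->S3; S1-c->S4; S2-a->S5; S2-b->S3; S2-c->S4; S3-a->S0; S3-b->S0; S3-c->S6; S4-a->S7; S4-b->S0; S4-c->S6; S5-a->S8; S5-b->S0; S5-c->S6; S6-a->S9; S6-b->S1; S6-c->S2; S7-a->S10; S7-b->S1; S7-c->S2; S8-a->S10; S8-b->S10; S8-c->S10; S9-a->S11; S9-b->S3; S9-c->S4; S10-a->S11; S10-b->S11; S10-c->S11; S11-a->S8; S11-b->S8; S11-c->S8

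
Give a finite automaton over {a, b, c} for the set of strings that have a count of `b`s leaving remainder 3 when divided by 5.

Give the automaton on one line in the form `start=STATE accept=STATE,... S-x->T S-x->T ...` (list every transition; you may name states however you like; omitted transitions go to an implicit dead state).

start=q0 accept=q3 q0-a->q0 q0-b->q1 q0-c->q0 q1-a->q1 q1-b->q2 q1-c->q1 q2-a->q2 q2-b->q3 q2-c->q2 q3-a->q3 q3-b->q4 q3-c->q3 q4-a->q4 q4-b->q0 q4-c->q4

The only thing that matters is how many `b`s have appeared, reduced mod 5. Use one state per residue: q0 for 0, …, q4 for 4. Reading `b` moves to the next residue; anything else stays put. q3 is accepting.
With 5 states:
        a   b   c  
>  q0   q0  q1  q0 
   q1   q1  q2  q1 
   q2   q2  q3  q2 
 * q3   q3  q4  q3 
   q4   q4  q0  q4 
(> = start, * = accepting)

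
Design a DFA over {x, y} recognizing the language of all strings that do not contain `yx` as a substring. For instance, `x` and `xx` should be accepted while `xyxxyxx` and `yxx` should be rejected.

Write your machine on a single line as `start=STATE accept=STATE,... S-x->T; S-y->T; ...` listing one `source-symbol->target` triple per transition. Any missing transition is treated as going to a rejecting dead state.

This is the complement of 'contains `yx`'. Use the same substring-matching states — q0 through q2 holding how much of `yx` has just been matched — but flip the accepting set: everything except the trap q2 accepts.
With 3 states:
        x   y  
>* q0   q0  q1 
 * q1   q2  q1 
   q2   q2  q2 
(> = start, * = accepting)

start=q0; accept=q0,q1; q0-x->q0; q0-y->q1; q1-x->q2; q1-y->q1; q2-x->q2; q2-y->q2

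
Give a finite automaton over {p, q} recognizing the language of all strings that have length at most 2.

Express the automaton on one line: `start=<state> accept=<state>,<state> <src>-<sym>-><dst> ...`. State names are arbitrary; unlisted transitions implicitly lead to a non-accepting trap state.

start=s0 accept=s0,s1,s2 s0-p->s1 s0-q->s1 s1-p->s2 s1-q->s2 s2-p->s3 s2-q->s3 s3-p->s3 s3-q->s3

We only need to distinguish lengths 0, 1, …, 2, and '>2'. Chain s0 → s1 → s2 → s3 on every symbol, with s3 looping. Accepting states: {s0, s1, s2}.
A 4-state machine:
        p   q  
>* s0   s1  s1 
 * s1   s2  s2 
 * s2   s3  s3 
   s3   s3  s3 
(> = start, * = accepting)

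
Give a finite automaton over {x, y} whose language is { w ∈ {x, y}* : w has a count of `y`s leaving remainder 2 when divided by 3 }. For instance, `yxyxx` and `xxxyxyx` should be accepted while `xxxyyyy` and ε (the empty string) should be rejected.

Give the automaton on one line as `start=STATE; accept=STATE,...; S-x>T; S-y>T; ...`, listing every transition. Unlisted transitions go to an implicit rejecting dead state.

start=A; accept=C; A-x>A; A-y>B; B-x>B; B-y>C; C-x>C; C-y>A

Keep the running count of `y`s modulo 3: each `y` advances along the cycle A → B → C → A while other symbols loop. Accept at C.
       x  y 
>  A   A  B 
   B   B  C 
 * C   C  A 
(> = start, * = accepting)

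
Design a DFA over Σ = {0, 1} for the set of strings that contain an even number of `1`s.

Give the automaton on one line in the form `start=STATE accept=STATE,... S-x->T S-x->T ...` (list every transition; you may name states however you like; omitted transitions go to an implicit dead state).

Keep the running count of `1`s modulo 2: each `1` advances along the cycle S0 → S1 → S0 while other symbols loop. Accept at S0.
        0   1  
>* S0   S0  S1 
   S1   S1  S0 
(> = start, * = accepting)

start=S0 accept=S0 S0-0->S0 S0-1->S1 S1-0->S1 S1-1->S0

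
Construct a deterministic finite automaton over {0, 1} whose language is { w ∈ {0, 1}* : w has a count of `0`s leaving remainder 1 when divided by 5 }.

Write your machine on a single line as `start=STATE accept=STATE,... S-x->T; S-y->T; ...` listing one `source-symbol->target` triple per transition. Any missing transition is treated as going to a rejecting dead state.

Keep the running count of `0`s modulo 5: each `0` advances along the cycle A → B → C → D → E → A while other symbols loop. Accept at B.
A 5-state machine:
       0  1 
>  A   B  A 
 * B   C  B 
   C   D  C 
   D   E  D 
   E   A  E 
(> = start, * = accepting)

start=A; accept=B; A-0->B; A-1->A; B-0->C; B-1->B; C-0->D; C-1->C; D-0->E; D-1->D; E-0->A; E-1->E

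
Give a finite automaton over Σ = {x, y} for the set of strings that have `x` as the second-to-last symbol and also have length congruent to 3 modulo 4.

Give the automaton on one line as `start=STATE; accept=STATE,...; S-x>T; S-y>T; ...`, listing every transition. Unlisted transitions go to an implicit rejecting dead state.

start=q0; accept=q4; q0-x>q1; q0-y>q1; q1-x>q2; q1-y>q3; q2-x>q4; q2-y>q4; q3-x>q5; q3-y>q5; q4-x>q0; q4-y>q0; q5-x>q0; q5-y>q0

Build one automaton per condition and run them in lockstep. The first has 7 states tracking the last 2 symbols read; the second has 4 states tracking the input length modulo 4. A product state is a pair (one from each), accepting exactly when both do. Equivalent product states are then merged.
        x   y  
>  q0   q1  q1 
   q1   q2  q3 
   q2   q4  q4 
   q3   q5  q5 
 * q4   q0  q0 
   q5   q0  q0 
(> = start, * = accepting)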